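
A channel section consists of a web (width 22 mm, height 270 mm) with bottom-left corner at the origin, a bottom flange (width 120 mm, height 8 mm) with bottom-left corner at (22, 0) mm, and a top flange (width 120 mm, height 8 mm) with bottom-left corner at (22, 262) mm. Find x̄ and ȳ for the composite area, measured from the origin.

x̄ = 28.34 mm, ȳ = 135.00 mm

Part | A | x̄ᵢ | ȳᵢ | A·x̄ᵢ | A·ȳᵢ
web | 5940.00 | 11.00 | 135.00 | 65340.00 | 801900.00
bottom flange | 960.00 | 82.00 | 4.00 | 78720.00 | 3840.00
top flange | 960.00 | 82.00 | 266.00 | 78720.00 | 255360.00
Σ | 7860.00 |  |  | 222780.00 | 1061100.00
x̄ = 222780.00 / 7860.00 = 28.34 mm
ȳ = 1061100.00 / 7860.00 = 135.00 mm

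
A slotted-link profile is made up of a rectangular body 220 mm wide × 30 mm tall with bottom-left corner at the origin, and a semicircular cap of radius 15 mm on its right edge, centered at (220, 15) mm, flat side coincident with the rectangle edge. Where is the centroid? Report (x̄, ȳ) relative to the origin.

x̄ = 115.91 mm, ȳ = 15.00 mm

rectangular body: A = 220 × 30 = 6600.00, centroid at (110.00, 15.00).
semicircular end: A = ½π·15² = 353.43, centroid at (226.37, 15.00).
ΣA = 6953.43 mm²
ΣAx̄ = (6600.00)(110.00) + (353.43)(226.37) = 806004.42 mm³
ΣAȳ = (6600.00)(15.00) + (353.43)(15.00) = 104301.44 mm³
x̄ = 806004.42 / 6953.43 = 115.91 mm
ȳ = 104301.44 / 6953.43 = 15.00 mm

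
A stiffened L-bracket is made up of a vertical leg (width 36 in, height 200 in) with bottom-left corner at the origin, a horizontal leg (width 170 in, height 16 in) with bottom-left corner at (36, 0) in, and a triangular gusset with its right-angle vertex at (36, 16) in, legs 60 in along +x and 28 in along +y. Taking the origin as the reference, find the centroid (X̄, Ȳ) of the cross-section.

vertical leg: A = 36 × 200 = 7200.00, centroid at (18.00, 100.00).
horizontal leg: A = 170 × 16 = 2720.00, centroid at (121.00, 8.00).
gusset: A = ½·60·28 = 840.00, centroid at (56.00, 25.33).
ΣA = 10760.00 in², ΣAX̄ = 505760.00 in³, ΣAȲ = 763040.00 in³.
X̄ = 505760.00/10760.00 = 47.00 in; Ȳ = 763040.00/10760.00 = 70.91 in.

X̄ = 47.00 in, Ȳ = 70.91 in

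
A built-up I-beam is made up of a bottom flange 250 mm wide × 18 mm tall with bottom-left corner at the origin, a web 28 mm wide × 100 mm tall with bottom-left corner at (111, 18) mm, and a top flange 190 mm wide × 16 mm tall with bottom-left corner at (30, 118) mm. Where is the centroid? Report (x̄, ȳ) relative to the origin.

bottom flange: A = 250 × 18 = 4500.00, centroid at (125.00, 9.00).
web: A = 28 × 100 = 2800.00, centroid at (125.00, 68.00).
top flange: A = 190 × 16 = 3040.00, centroid at (125.00, 126.00).
ΣA = 10340.00 mm²
ΣAx̄ = (4500.00)(125.00) + (2800.00)(125.00) + (3040.00)(125.00) = 1292500.00 mm³
ΣAȳ = (4500.00)(9.00) + (2800.00)(68.00) + (3040.00)(126.00) = 613940.00 mm³
x̄ = 1292500.00 / 10340.00 = 125.00 mm
ȳ = 613940.00 / 10340.00 = 59.38 mm

x̄ = 125.00 mm, ȳ = 59.38 mm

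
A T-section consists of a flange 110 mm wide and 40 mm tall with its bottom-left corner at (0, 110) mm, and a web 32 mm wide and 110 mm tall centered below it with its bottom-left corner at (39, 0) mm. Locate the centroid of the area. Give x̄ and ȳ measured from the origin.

x̄ = 55.00 mm, ȳ = 96.67 mm

web: A = 32 × 110 = 3520.00, centroid at (55.00, 55.00).
flange: A = 110 × 40 = 4400.00, centroid at (55.00, 130.00).
ΣA = 7920.00 mm²
ΣAx̄ = (3520.00)(55.00) + (4400.00)(55.00) = 435600.00 mm³
ΣAȳ = (3520.00)(55.00) + (4400.00)(130.00) = 765600.00 mm³
x̄ = 435600.00 / 7920.00 = 55.00 mm
ȳ = 765600.00 / 7920.00 = 96.67 mm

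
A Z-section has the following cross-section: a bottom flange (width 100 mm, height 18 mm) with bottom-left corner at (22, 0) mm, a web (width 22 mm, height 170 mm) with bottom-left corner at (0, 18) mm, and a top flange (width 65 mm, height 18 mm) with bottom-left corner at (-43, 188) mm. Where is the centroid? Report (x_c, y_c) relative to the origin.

x_c = 23.61 mm, y_c = 94.17 mm

bottom flange: A = 100 × 18 = 1800.00, centroid at (72.00, 9.00).
web: A = 22 × 170 = 3740.00, centroid at (11.00, 103.00).
top flange: A = 65 × 18 = 1170.00, centroid at (-10.50, 197.00).
ΣA = 6710.00 mm², ΣAx_c = 158455.00 mm³, ΣAy_c = 631910.00 mm³.
x_c = 158455.00/6710.00 = 23.61 mm; y_c = 631910.00/6710.00 = 94.17 mm.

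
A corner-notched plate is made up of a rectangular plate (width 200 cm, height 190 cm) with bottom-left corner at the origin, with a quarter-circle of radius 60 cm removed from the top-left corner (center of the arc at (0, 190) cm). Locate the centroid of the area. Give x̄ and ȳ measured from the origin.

plate: A = 200 × 190 = 38000.00, centroid at (100.00, 95.00).
removed quarter-circle: A = −¼π·60² = -2827.43, centroid at (25.46, 164.54).
ΣA = 35172.57 cm², ΣAx̄ = 3728000.00 cm³, ΣAȳ = 3144787.66 cm³.
x̄ = 3728000.00/35172.57 = 105.99 cm; ȳ = 3144787.66/35172.57 = 89.41 cm.

x̄ = 105.99 cm, ȳ = 89.41 cm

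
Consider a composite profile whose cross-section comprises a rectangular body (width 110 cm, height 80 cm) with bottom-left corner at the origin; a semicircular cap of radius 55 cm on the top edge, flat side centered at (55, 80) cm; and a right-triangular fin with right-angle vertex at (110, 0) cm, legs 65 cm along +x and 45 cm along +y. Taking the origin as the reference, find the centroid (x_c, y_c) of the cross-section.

rectangular body: A = 110 × 80 = 8800.00, centroid at (55.00, 40.00).
semicircular top: A = ½π·55² = 4751.66, centroid at (55.00, 103.34).
triangular fin: A = ½·65·45 = 1462.50, centroid at (131.67, 15.00).
ΣA = 15014.16 cm²
ΣAx_c = (8800.00)(55.00) + (4751.66)(55.00) + (1462.50)(131.67) = 937903.74 cm³
ΣAy_c = (8800.00)(40.00) + (4751.66)(103.34) + (1462.50)(15.00) = 864986.88 cm³
x_c = 937903.74 / 15014.16 = 62.47 cm
y_c = 864986.88 / 15014.16 = 57.61 cm

x_c = 62.47 cm, y_c = 57.61 cm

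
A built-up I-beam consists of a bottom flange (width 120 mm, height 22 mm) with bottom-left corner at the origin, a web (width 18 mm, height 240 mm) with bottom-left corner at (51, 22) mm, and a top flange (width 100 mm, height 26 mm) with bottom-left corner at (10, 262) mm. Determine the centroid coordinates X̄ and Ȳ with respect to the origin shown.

bottom flange: A = 120 × 22 = 2640.00, centroid at (60.00, 11.00).
web: A = 18 × 240 = 4320.00, centroid at (60.00, 142.00).
top flange: A = 100 × 26 = 2600.00, centroid at (60.00, 275.00).
ΣA = 9560.00 mm², ΣAX̄ = 573600.00 mm³, ΣAȲ = 1357480.00 mm³.
X̄ = 573600.00/9560.00 = 60.00 mm; Ȳ = 1357480.00/9560.00 = 142.00 mm.

X̄ = 60.00 mm, Ȳ = 142.00 mm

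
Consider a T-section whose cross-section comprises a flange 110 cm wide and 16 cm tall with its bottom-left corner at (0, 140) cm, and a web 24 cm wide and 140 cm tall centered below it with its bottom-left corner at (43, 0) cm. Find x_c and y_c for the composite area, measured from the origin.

web: A = 24 × 140 = 3360.00, centroid at (55.00, 70.00).
flange: A = 110 × 16 = 1760.00, centroid at (55.00, 148.00).
ΣA = 5120.00 cm²
ΣAx_c = (3360.00)(55.00) + (1760.00)(55.00) = 281600.00 cm³
ΣAy_c = (3360.00)(70.00) + (1760.00)(148.00) = 495680.00 cm³
x_c = 281600.00 / 5120.00 = 55.00 cm
y_c = 495680.00 / 5120.00 = 96.81 cm

x_c = 55.00 cm, y_c = 96.81 cm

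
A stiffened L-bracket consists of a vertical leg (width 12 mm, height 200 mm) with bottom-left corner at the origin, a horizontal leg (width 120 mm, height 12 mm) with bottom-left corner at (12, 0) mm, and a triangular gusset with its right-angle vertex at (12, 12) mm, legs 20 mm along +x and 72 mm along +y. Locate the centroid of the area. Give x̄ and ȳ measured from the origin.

x̄ = 28.84 mm, ȳ = 60.21 mm

vertical leg: A = 12 × 200 = 2400.00, centroid at (6.00, 100.00).
horizontal leg: A = 120 × 12 = 1440.00, centroid at (72.00, 6.00).
gusset: A = ½·20·72 = 720.00, centroid at (18.67, 36.00).
ΣA = 4560.00 mm²
ΣAx̄ = (2400.00)(6.00) + (1440.00)(72.00) + (720.00)(18.67) = 131520.00 mm³
ΣAȳ = (2400.00)(100.00) + (1440.00)(6.00) + (720.00)(36.00) = 274560.00 mm³
x̄ = 131520.00 / 4560.00 = 28.84 mm
ȳ = 274560.00 / 4560.00 = 60.21 mm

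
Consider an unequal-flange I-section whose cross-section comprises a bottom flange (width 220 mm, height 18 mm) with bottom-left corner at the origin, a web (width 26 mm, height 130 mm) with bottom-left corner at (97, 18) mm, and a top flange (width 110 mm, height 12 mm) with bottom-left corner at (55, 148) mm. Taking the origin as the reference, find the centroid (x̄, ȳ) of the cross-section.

bottom flange: A = 220 × 18 = 3960.00, centroid at (110.00, 9.00).
web: A = 26 × 130 = 3380.00, centroid at (110.00, 83.00).
top flange: A = 110 × 12 = 1320.00, centroid at (110.00, 154.00).
ΣA = 8660.00 mm², ΣAx̄ = 952600.00 mm³, ΣAȳ = 519460.00 mm³.
x̄ = 952600.00/8660.00 = 110.00 mm; ȳ = 519460.00/8660.00 = 59.98 mm.

x̄ = 110.00 mm, ȳ = 59.98 mm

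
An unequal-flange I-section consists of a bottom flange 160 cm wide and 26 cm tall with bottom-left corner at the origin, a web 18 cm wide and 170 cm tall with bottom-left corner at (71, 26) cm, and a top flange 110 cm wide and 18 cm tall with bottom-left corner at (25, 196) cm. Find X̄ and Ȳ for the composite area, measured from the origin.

X̄ = 80.00 cm, Ȳ = 86.92 cm

Part | A | x̄ᵢ | ȳᵢ | A·x̄ᵢ | A·ȳᵢ
bottom flange | 4160.00 | 80.00 | 13.00 | 332800.00 | 54080.00
web | 3060.00 | 80.00 | 111.00 | 244800.00 | 339660.00
top flange | 1980.00 | 80.00 | 205.00 | 158400.00 | 405900.00
Σ | 9200.00 |  |  | 736000.00 | 799640.00
X̄ = 736000.00 / 9200.00 = 80.00 cm
Ȳ = 799640.00 / 9200.00 = 86.92 cm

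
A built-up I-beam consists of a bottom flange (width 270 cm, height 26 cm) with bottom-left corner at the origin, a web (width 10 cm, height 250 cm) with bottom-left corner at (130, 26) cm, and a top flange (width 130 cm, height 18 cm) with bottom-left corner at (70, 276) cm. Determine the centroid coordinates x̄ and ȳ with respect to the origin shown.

x̄ = 135.00 cm, ȳ = 95.76 cm

bottom flange: A = 270 × 26 = 7020.00, centroid at (135.00, 13.00).
web: A = 10 × 250 = 2500.00, centroid at (135.00, 151.00).
top flange: A = 130 × 18 = 2340.00, centroid at (135.00, 285.00).
ΣA = 11860.00 cm²
ΣAx̄ = (7020.00)(135.00) + (2500.00)(135.00) + (2340.00)(135.00) = 1601100.00 cm³
ΣAȳ = (7020.00)(13.00) + (2500.00)(151.00) + (2340.00)(285.00) = 1135660.00 cm³
x̄ = 1601100.00 / 11860.00 = 135.00 cm
ȳ = 1135660.00 / 11860.00 = 95.76 cm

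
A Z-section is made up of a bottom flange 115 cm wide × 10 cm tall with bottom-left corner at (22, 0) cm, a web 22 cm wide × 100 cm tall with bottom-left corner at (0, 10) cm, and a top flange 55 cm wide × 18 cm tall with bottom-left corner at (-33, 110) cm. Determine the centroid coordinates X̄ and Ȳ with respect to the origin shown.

X̄ = 25.39 cm, Ȳ = 58.88 cm

bottom flange: A = 115 × 10 = 1150.00, centroid at (79.50, 5.00).
web: A = 22 × 100 = 2200.00, centroid at (11.00, 60.00).
top flange: A = 55 × 18 = 990.00, centroid at (-5.50, 119.00).
ΣA = 4340.00 cm², ΣAX̄ = 110180.00 cm³, ΣAȲ = 255560.00 cm³.
X̄ = 110180.00/4340.00 = 25.39 cm; Ȳ = 255560.00/4340.00 = 58.88 cm.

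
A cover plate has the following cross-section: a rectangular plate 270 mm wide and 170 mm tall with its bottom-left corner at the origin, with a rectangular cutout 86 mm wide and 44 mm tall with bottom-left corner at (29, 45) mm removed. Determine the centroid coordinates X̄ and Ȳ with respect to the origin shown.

X̄ = 140.66 mm, Ȳ = 86.62 mm

plate: A = 270 × 170 = 45900.00, centroid at (135.00, 85.00).
hole: A = −(86 × 44) = -3784.00, centroid at (72.00, 67.00).
ΣA = 42116.00 mm²
ΣAX̄ = (45900.00)(135.00) + (-3784.00)(72.00) = 5924052.00 mm³
ΣAȲ = (45900.00)(85.00) + (-3784.00)(67.00) = 3647972.00 mm³
X̄ = 5924052.00 / 42116.00 = 140.66 mm
Ȳ = 3647972.00 / 42116.00 = 86.62 mm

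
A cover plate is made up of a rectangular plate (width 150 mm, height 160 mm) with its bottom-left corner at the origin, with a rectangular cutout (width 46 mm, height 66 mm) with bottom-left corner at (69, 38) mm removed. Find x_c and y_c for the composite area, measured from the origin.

Part | A | x̄ᵢ | ȳᵢ | A·x̄ᵢ | A·ȳᵢ
plate | 24000.00 | 75.00 | 80.00 | 1800000.00 | 1920000.00
hole | -3036.00 | 92.00 | 71.00 | -279312.00 | -215556.00
Σ | 20964.00 |  |  | 1520688.00 | 1704444.00
x_c = 1520688.00 / 20964.00 = 72.54 mm
y_c = 1704444.00 / 20964.00 = 81.30 mm

x_c = 72.54 mm, y_c = 81.30 mm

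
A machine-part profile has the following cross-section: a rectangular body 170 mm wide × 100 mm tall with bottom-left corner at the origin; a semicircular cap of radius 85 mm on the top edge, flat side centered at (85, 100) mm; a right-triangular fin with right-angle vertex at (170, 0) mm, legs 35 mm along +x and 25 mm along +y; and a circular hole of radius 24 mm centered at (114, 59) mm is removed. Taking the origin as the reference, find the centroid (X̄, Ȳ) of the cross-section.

X̄ = 84.62 mm, Ȳ = 84.93 mm

rectangular body: A = 170 × 100 = 17000.00, centroid at (85.00, 50.00).
semicircular top: A = ½π·85² = 11349.00, centroid at (85.00, 136.08).
triangular fin: A = ½·35·25 = 437.50, centroid at (181.67, 8.33).
hole: A = −π·24² = -1809.56, centroid at (114.00, 59.00).
ΣA = 26976.95 mm²
ΣAX̄ = (17000.00)(85.00) + (11349.00)(85.00) + (437.50)(181.67) + (-1809.56)(114.00) = 2282854.92 mm³
ΣAȲ = (17000.00)(50.00) + (11349.00)(136.08) + (437.50)(8.33) + (-1809.56)(59.00) = 2291198.96 mm³
X̄ = 2282854.92 / 26976.95 = 84.62 mm
Ȳ = 2291198.96 / 26976.95 = 84.93 mm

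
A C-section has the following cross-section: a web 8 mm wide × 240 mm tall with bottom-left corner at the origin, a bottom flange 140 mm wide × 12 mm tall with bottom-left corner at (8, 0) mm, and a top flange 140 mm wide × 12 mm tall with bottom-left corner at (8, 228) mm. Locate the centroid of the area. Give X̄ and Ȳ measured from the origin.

Part | A | x̄ᵢ | ȳᵢ | A·x̄ᵢ | A·ȳᵢ
web | 1920.00 | 4.00 | 120.00 | 7680.00 | 230400.00
bottom flange | 1680.00 | 78.00 | 6.00 | 131040.00 | 10080.00
top flange | 1680.00 | 78.00 | 234.00 | 131040.00 | 393120.00
Σ | 5280.00 |  |  | 269760.00 | 633600.00
X̄ = 269760.00 / 5280.00 = 51.09 mm
Ȳ = 633600.00 / 5280.00 = 120.00 mm

X̄ = 51.09 mm, Ȳ = 120.00 mm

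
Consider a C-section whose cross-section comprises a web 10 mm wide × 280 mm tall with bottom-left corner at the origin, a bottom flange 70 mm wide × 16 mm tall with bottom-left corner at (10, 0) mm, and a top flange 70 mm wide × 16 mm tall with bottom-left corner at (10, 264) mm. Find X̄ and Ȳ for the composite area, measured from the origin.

X̄ = 22.78 mm, Ȳ = 140.00 mm

web: A = 10 × 280 = 2800.00, centroid at (5.00, 140.00).
bottom flange: A = 70 × 16 = 1120.00, centroid at (45.00, 8.00).
top flange: A = 70 × 16 = 1120.00, centroid at (45.00, 272.00).
ΣA = 5040.00 mm², ΣAX̄ = 114800.00 mm³, ΣAȲ = 705600.00 mm³.
X̄ = 114800.00/5040.00 = 22.78 mm; Ȳ = 705600.00/5040.00 = 140.00 mm.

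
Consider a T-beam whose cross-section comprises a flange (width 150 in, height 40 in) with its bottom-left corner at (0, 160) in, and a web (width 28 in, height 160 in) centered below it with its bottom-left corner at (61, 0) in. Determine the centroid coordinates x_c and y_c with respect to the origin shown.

web: A = 28 × 160 = 4480.00, centroid at (75.00, 80.00).
flange: A = 150 × 40 = 6000.00, centroid at (75.00, 180.00).
ΣA = 10480.00 in²
ΣAx_c = (4480.00)(75.00) + (6000.00)(75.00) = 786000.00 in³
ΣAy_c = (4480.00)(80.00) + (6000.00)(180.00) = 1438400.00 in³
x_c = 786000.00 / 10480.00 = 75.00 in
y_c = 1438400.00 / 10480.00 = 137.25 in

x_c = 75.00 in, y_c = 137.25 in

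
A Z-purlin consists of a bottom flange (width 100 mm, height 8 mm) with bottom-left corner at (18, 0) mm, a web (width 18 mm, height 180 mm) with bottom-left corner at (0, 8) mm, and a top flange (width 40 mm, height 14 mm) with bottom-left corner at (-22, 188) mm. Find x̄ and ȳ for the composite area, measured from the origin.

Part | A | x̄ᵢ | ȳᵢ | A·x̄ᵢ | A·ȳᵢ
bottom flange | 800.00 | 68.00 | 4.00 | 54400.00 | 3200.00
web | 3240.00 | 9.00 | 98.00 | 29160.00 | 317520.00
top flange | 560.00 | -2.00 | 195.00 | -1120.00 | 109200.00
Σ | 4600.00 |  |  | 82440.00 | 429920.00
x̄ = 82440.00 / 4600.00 = 17.92 mm
ȳ = 429920.00 / 4600.00 = 93.46 mm

x̄ = 17.92 mm, ȳ = 93.46 mm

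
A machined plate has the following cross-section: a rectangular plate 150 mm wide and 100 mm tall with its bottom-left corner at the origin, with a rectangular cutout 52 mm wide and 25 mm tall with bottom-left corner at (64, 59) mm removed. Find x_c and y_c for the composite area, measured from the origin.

Part | A | x̄ᵢ | ȳᵢ | A·x̄ᵢ | A·ȳᵢ
plate | 15000.00 | 75.00 | 50.00 | 1125000.00 | 750000.00
hole | -1300.00 | 90.00 | 71.50 | -117000.00 | -92950.00
Σ | 13700.00 |  |  | 1008000.00 | 657050.00
x_c = 1008000.00 / 13700.00 = 73.58 mm
y_c = 657050.00 / 13700.00 = 47.96 mm

x_c = 73.58 mm, y_c = 47.96 mm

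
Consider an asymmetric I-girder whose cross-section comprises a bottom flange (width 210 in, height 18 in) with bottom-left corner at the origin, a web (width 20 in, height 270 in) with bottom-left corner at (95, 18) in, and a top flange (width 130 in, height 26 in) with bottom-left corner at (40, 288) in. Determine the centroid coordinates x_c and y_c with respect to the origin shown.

bottom flange: A = 210 × 18 = 3780.00, centroid at (105.00, 9.00).
web: A = 20 × 270 = 5400.00, centroid at (105.00, 153.00).
top flange: A = 130 × 26 = 3380.00, centroid at (105.00, 301.00).
ΣA = 12560.00 in²
ΣAx_c = (3780.00)(105.00) + (5400.00)(105.00) + (3380.00)(105.00) = 1318800.00 in³
ΣAy_c = (3780.00)(9.00) + (5400.00)(153.00) + (3380.00)(301.00) = 1877600.00 in³
x_c = 1318800.00 / 12560.00 = 105.00 in
y_c = 1877600.00 / 12560.00 = 149.49 in

x_c = 105.00 in, y_c = 149.49 in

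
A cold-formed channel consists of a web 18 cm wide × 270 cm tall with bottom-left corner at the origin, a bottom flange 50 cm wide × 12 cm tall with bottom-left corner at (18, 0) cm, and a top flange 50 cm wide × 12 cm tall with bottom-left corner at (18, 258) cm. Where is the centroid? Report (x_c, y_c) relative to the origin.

Part | A | x̄ᵢ | ȳᵢ | A·x̄ᵢ | A·ȳᵢ
web | 4860.00 | 9.00 | 135.00 | 43740.00 | 656100.00
bottom flange | 600.00 | 43.00 | 6.00 | 25800.00 | 3600.00
top flange | 600.00 | 43.00 | 264.00 | 25800.00 | 158400.00
Σ | 6060.00 |  |  | 95340.00 | 818100.00
x_c = 95340.00 / 6060.00 = 15.73 cm
y_c = 818100.00 / 6060.00 = 135.00 cm

x_c = 15.73 cm, y_c = 135.00 cm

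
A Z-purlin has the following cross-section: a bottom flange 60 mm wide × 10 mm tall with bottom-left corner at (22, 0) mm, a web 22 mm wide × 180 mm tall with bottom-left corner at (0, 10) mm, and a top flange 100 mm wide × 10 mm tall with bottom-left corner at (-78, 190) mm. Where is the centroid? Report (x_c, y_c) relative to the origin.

bottom flange: A = 60 × 10 = 600.00, centroid at (52.00, 5.00).
web: A = 22 × 180 = 3960.00, centroid at (11.00, 100.00).
top flange: A = 100 × 10 = 1000.00, centroid at (-28.00, 195.00).
ΣA = 5560.00 mm²
ΣAx_c = (600.00)(52.00) + (3960.00)(11.00) + (1000.00)(-28.00) = 46760.00 mm³
ΣAy_c = (600.00)(5.00) + (3960.00)(100.00) + (1000.00)(195.00) = 594000.00 mm³
x_c = 46760.00 / 5560.00 = 8.41 mm
y_c = 594000.00 / 5560.00 = 106.83 mm

x_c = 8.41 mm, y_c = 106.83 mm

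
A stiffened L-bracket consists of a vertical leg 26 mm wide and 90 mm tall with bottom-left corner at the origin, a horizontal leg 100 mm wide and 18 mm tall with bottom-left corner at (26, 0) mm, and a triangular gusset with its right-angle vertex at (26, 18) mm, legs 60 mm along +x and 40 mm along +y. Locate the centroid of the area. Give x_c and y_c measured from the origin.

Part | A | x̄ᵢ | ȳᵢ | A·x̄ᵢ | A·ȳᵢ
vertical leg | 2340.00 | 13.00 | 45.00 | 30420.00 | 105300.00
horizontal leg | 1800.00 | 76.00 | 9.00 | 136800.00 | 16200.00
gusset | 1200.00 | 46.00 | 31.33 | 55200.00 | 37600.00
Σ | 5340.00 |  |  | 222420.00 | 159100.00
x_c = 222420.00 / 5340.00 = 41.65 mm
y_c = 159100.00 / 5340.00 = 29.79 mm

x_c = 41.65 mm, y_c = 29.79 mm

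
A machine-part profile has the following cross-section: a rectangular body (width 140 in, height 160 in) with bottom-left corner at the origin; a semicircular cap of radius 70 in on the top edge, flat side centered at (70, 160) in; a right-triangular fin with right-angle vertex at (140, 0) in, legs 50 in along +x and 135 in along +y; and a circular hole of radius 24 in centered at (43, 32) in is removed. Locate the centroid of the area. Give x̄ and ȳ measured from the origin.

rectangular body: A = 140 × 160 = 22400.00, centroid at (70.00, 80.00).
semicircular top: A = ½π·70² = 7696.90, centroid at (70.00, 189.71).
triangular fin: A = ½·50·135 = 3375.00, centroid at (156.67, 45.00).
hole: A = −π·24² = -1809.56, centroid at (43.00, 32.00).
ΣA = 31662.34 in²
ΣAx̄ = (22400.00)(70.00) + (7696.90)(70.00) + (3375.00)(156.67) + (-1809.56)(43.00) = 2557722.17 in³
ΣAȳ = (22400.00)(80.00) + (7696.90)(189.71) + (3375.00)(45.00) + (-1809.56)(32.00) = 3346140.15 in³
x̄ = 2557722.17 / 31662.34 = 80.78 in
ȳ = 3346140.15 / 31662.34 = 105.68 in

x̄ = 80.78 in, ȳ = 105.68 in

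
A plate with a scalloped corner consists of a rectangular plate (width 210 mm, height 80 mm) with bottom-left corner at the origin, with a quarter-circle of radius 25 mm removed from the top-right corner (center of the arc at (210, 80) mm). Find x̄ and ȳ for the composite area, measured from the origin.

plate: A = 210 × 80 = 16800.00, centroid at (105.00, 40.00).
removed quarter-circle: A = −¼π·25² = -490.87, centroid at (199.39, 69.39).
ΣA = 16309.13 mm², ΣAx̄ = 1666124.82 mm³, ΣAȳ = 637938.43 mm³.
x̄ = 1666124.82/16309.13 = 102.16 mm; ȳ = 637938.43/16309.13 = 39.12 mm.

x̄ = 102.16 mm, ȳ = 39.12 mm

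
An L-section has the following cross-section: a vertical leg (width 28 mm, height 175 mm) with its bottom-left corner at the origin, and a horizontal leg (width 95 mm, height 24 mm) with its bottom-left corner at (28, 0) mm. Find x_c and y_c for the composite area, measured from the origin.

x_c = 33.53 mm, y_c = 63.53 mm

vertical leg: A = 28 × 175 = 4900.00, centroid at (14.00, 87.50).
horizontal leg: A = 95 × 24 = 2280.00, centroid at (75.50, 12.00).
ΣA = 7180.00 mm²
ΣAx_c = (4900.00)(14.00) + (2280.00)(75.50) = 240740.00 mm³
ΣAy_c = (4900.00)(87.50) + (2280.00)(12.00) = 456110.00 mm³
x_c = 240740.00 / 7180.00 = 33.53 mm
y_c = 456110.00 / 7180.00 = 63.53 mm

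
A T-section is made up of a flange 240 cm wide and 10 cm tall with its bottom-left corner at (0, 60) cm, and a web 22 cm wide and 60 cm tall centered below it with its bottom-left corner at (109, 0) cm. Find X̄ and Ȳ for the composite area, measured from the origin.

X̄ = 120.00 cm, Ȳ = 52.58 cm

Part | A | x̄ᵢ | ȳᵢ | A·x̄ᵢ | A·ȳᵢ
web | 1320.00 | 120.00 | 30.00 | 158400.00 | 39600.00
flange | 2400.00 | 120.00 | 65.00 | 288000.00 | 156000.00
Σ | 3720.00 |  |  | 446400.00 | 195600.00
X̄ = 446400.00 / 3720.00 = 120.00 cm
Ȳ = 195600.00 / 3720.00 = 52.58 cm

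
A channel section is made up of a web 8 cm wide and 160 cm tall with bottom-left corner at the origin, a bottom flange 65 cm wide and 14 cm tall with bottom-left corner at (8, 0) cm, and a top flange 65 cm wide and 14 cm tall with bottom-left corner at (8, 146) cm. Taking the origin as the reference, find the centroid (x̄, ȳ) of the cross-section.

x̄ = 25.43 cm, ȳ = 80.00 cm

web: A = 8 × 160 = 1280.00, centroid at (4.00, 80.00).
bottom flange: A = 65 × 14 = 910.00, centroid at (40.50, 7.00).
top flange: A = 65 × 14 = 910.00, centroid at (40.50, 153.00).
ΣA = 3100.00 cm²
ΣAx̄ = (1280.00)(4.00) + (910.00)(40.50) + (910.00)(40.50) = 78830.00 cm³
ΣAȳ = (1280.00)(80.00) + (910.00)(7.00) + (910.00)(153.00) = 248000.00 cm³
x̄ = 78830.00 / 3100.00 = 25.43 cm
ȳ = 248000.00 / 3100.00 = 80.00 cm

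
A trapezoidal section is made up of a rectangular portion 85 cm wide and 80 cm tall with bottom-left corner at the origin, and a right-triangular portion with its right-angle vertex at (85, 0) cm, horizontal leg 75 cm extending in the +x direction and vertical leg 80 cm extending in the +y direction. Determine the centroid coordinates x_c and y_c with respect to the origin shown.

x_c = 63.16 cm, y_c = 35.92 cm

rectangular portion: A = 85 × 80 = 6800.00, centroid at (42.50, 40.00).
triangular portion: A = ½·75·80 = 3000.00, centroid at (110.00, 26.67).
ΣA = 9800.00 cm²
ΣAx_c = (6800.00)(42.50) + (3000.00)(110.00) = 619000.00 cm³
ΣAy_c = (6800.00)(40.00) + (3000.00)(26.67) = 352000.00 cm³
x_c = 619000.00 / 9800.00 = 63.16 cm
y_c = 352000.00 / 9800.00 = 35.92 cm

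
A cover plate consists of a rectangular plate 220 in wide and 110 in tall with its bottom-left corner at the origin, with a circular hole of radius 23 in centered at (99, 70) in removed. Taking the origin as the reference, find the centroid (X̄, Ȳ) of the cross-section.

plate: A = 220 × 110 = 24200.00, centroid at (110.00, 55.00).
hole: A = −π·23² = -1661.90, centroid at (99.00, 70.00).
ΣA = 22538.10 in²
ΣAX̄ = (24200.00)(110.00) + (-1661.90)(99.00) = 2497471.65 in³
ΣAȲ = (24200.00)(55.00) + (-1661.90)(70.00) = 1214666.82 in³
X̄ = 2497471.65 / 22538.10 = 110.81 in
Ȳ = 1214666.82 / 22538.10 = 53.89 in

X̄ = 110.81 in, Ȳ = 53.89 in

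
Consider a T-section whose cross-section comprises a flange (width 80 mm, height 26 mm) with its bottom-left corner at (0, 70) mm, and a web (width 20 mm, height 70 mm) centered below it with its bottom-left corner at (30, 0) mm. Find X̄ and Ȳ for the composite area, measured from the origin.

X̄ = 40.00 mm, Ȳ = 63.69 mm

Part | A | x̄ᵢ | ȳᵢ | A·x̄ᵢ | A·ȳᵢ
web | 1400.00 | 40.00 | 35.00 | 56000.00 | 49000.00
flange | 2080.00 | 40.00 | 83.00 | 83200.00 | 172640.00
Σ | 3480.00 |  |  | 139200.00 | 221640.00
X̄ = 139200.00 / 3480.00 = 40.00 mm
Ȳ = 221640.00 / 3480.00 = 63.69 mm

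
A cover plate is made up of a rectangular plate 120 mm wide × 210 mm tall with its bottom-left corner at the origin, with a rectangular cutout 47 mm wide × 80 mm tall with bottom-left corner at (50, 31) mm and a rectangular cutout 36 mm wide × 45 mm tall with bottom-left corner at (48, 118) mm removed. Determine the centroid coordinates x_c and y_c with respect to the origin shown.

plate: A = 120 × 210 = 25200.00, centroid at (60.00, 105.00).
hole 1: A = −(47 × 80) = -3760.00, centroid at (73.50, 71.00).
hole 2: A = −(36 × 45) = -1620.00, centroid at (66.00, 140.50).
ΣA = 19820.00 mm²
ΣAx_c = (25200.00)(60.00) + (-3760.00)(73.50) + (-1620.00)(66.00) = 1128720.00 mm³
ΣAy_c = (25200.00)(105.00) + (-3760.00)(71.00) + (-1620.00)(140.50) = 2151430.00 mm³
x_c = 1128720.00 / 19820.00 = 56.95 mm
y_c = 2151430.00 / 19820.00 = 108.55 mm

x_c = 56.95 mm, y_c = 108.55 mm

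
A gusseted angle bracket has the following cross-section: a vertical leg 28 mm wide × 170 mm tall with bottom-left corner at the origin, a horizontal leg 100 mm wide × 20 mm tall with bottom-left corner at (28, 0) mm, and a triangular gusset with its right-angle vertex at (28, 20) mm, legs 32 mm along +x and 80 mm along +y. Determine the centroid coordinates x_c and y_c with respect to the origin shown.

vertical leg: A = 28 × 170 = 4760.00, centroid at (14.00, 85.00).
horizontal leg: A = 100 × 20 = 2000.00, centroid at (78.00, 10.00).
gusset: A = ½·32·80 = 1280.00, centroid at (38.67, 46.67).
ΣA = 8040.00 mm², ΣAx_c = 272133.33 mm³, ΣAy_c = 484333.33 mm³.
x_c = 272133.33/8040.00 = 33.85 mm; y_c = 484333.33/8040.00 = 60.24 mm.

x_c = 33.85 mm, y_c = 60.24 mm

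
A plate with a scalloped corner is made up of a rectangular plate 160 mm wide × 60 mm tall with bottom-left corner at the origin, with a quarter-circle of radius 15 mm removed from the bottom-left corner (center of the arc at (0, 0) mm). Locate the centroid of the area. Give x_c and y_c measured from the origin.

x_c = 81.38 mm, y_c = 30.44 mm

plate: A = 160 × 60 = 9600.00, centroid at (80.00, 30.00).
removed quarter-circle: A = −¼π·15² = -176.71, centroid at (6.37, 6.37).
ΣA = 9423.29 mm², ΣAx_c = 766875.00 mm³, ΣAy_c = 286875.00 mm³.
x_c = 766875.00/9423.29 = 81.38 mm; y_c = 286875.00/9423.29 = 30.44 mm.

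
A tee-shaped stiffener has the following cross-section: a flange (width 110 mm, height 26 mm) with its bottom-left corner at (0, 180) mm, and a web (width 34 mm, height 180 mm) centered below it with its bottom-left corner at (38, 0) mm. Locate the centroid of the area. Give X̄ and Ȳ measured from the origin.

X̄ = 55.00 mm, Ȳ = 122.80 mm

Part | A | x̄ᵢ | ȳᵢ | A·x̄ᵢ | A·ȳᵢ
web | 6120.00 | 55.00 | 90.00 | 336600.00 | 550800.00
flange | 2860.00 | 55.00 | 193.00 | 157300.00 | 551980.00
Σ | 8980.00 |  |  | 493900.00 | 1102780.00
X̄ = 493900.00 / 8980.00 = 55.00 mm
Ȳ = 1102780.00 / 8980.00 = 122.80 mm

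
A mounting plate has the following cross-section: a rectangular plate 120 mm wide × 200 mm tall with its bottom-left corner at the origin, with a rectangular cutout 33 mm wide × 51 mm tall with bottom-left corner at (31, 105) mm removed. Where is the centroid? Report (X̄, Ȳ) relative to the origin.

plate: A = 120 × 200 = 24000.00, centroid at (60.00, 100.00).
hole: A = −(33 × 51) = -1683.00, centroid at (47.50, 130.50).
ΣA = 22317.00 mm², ΣAX̄ = 1360057.50 mm³, ΣAȲ = 2180368.50 mm³.
X̄ = 1360057.50/22317.00 = 60.94 mm; Ȳ = 2180368.50/22317.00 = 97.70 mm.

X̄ = 60.94 mm, Ȳ = 97.70 mm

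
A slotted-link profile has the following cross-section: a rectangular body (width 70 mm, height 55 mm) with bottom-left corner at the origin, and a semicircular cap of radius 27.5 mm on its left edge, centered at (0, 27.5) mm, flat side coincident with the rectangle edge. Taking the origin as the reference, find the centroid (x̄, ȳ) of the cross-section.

x̄ = 24.00 mm, ȳ = 27.50 mm

rectangular body: A = 70 × 55 = 3850.00, centroid at (35.00, 27.50).
semicircular end: A = ½π·27.5² = 1187.91, centroid at (-11.67, 27.50).
ΣA = 5037.91 mm², ΣAx̄ = 120885.42 mm³, ΣAȳ = 138542.65 mm³.
x̄ = 120885.42/5037.91 = 24.00 mm; ȳ = 138542.65/5037.91 = 27.50 mm.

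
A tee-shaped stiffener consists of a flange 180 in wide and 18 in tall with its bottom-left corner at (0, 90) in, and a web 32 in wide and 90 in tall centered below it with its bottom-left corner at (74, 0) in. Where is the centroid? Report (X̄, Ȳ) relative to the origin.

Part | A | x̄ᵢ | ȳᵢ | A·x̄ᵢ | A·ȳᵢ
web | 2880.00 | 90.00 | 45.00 | 259200.00 | 129600.00
flange | 3240.00 | 90.00 | 99.00 | 291600.00 | 320760.00
Σ | 6120.00 |  |  | 550800.00 | 450360.00
X̄ = 550800.00 / 6120.00 = 90.00 in
Ȳ = 450360.00 / 6120.00 = 73.59 in

X̄ = 90.00 in, Ȳ = 73.59 in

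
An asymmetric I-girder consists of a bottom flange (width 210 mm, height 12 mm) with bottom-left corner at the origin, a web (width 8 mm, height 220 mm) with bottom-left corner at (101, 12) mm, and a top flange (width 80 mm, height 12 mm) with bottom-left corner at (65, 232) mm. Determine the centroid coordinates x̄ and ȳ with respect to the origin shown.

bottom flange: A = 210 × 12 = 2520.00, centroid at (105.00, 6.00).
web: A = 8 × 220 = 1760.00, centroid at (105.00, 122.00).
top flange: A = 80 × 12 = 960.00, centroid at (105.00, 238.00).
ΣA = 5240.00 mm²
ΣAx̄ = (2520.00)(105.00) + (1760.00)(105.00) + (960.00)(105.00) = 550200.00 mm³
ΣAȳ = (2520.00)(6.00) + (1760.00)(122.00) + (960.00)(238.00) = 458320.00 mm³
x̄ = 550200.00 / 5240.00 = 105.00 mm
ȳ = 458320.00 / 5240.00 = 87.47 mm

x̄ = 105.00 mm, ȳ = 87.47 mm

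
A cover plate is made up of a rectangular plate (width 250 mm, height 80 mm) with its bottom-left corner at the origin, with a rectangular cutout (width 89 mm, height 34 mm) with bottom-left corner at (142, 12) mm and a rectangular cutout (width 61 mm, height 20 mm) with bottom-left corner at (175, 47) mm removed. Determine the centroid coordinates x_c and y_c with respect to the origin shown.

x_c = 106.95 mm, y_c = 40.80 mm

Part | A | x̄ᵢ | ȳᵢ | A·x̄ᵢ | A·ȳᵢ
plate | 20000.00 | 125.00 | 40.00 | 2500000.00 | 800000.00
hole 1 | -3026.00 | 186.50 | 29.00 | -564349.00 | -87754.00
hole 2 | -1220.00 | 205.50 | 57.00 | -250710.00 | -69540.00
Σ | 15754.00 |  |  | 1684941.00 | 642706.00
x_c = 1684941.00 / 15754.00 = 106.95 mm
y_c = 642706.00 / 15754.00 = 40.80 mm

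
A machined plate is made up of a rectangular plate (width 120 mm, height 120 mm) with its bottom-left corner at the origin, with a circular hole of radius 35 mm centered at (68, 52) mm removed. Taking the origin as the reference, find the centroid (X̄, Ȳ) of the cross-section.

plate: A = 120 × 120 = 14400.00, centroid at (60.00, 60.00).
hole: A = −π·35² = -3848.45, centroid at (68.00, 52.00).
ΣA = 10551.55 mm², ΣAX̄ = 602305.33 mm³, ΣAȲ = 663880.55 mm³.
X̄ = 602305.33/10551.55 = 57.08 mm; Ȳ = 663880.55/10551.55 = 62.92 mm.

X̄ = 57.08 mm, Ȳ = 62.92 mm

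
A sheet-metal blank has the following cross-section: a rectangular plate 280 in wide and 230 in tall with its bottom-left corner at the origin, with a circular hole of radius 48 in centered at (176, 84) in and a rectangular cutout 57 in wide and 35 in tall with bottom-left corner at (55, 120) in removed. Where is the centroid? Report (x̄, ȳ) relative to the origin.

plate: A = 280 × 230 = 64400.00, centroid at (140.00, 115.00).
hole 1: A = −π·48² = -7238.23, centroid at (176.00, 84.00).
hole 2: A = −(57 × 35) = -1995.00, centroid at (83.50, 137.50).
ΣA = 55166.77 in²
ΣAx̄ = (64400.00)(140.00) + (-7238.23)(176.00) + (-1995.00)(83.50) = 7575489.11 in³
ΣAȳ = (64400.00)(115.00) + (-7238.23)(84.00) + (-1995.00)(137.50) = 6523676.22 in³
x̄ = 7575489.11 / 55166.77 = 137.32 in
ȳ = 6523676.22 / 55166.77 = 118.25 in

x̄ = 137.32 in, ȳ = 118.25 in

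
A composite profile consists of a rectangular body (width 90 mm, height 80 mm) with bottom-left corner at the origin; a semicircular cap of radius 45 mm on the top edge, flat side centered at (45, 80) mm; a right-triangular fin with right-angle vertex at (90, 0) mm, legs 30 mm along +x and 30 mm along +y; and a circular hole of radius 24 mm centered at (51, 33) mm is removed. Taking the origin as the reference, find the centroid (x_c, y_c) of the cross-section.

Part | A | x̄ᵢ | ȳᵢ | A·x̄ᵢ | A·ȳᵢ
rectangular body | 7200.00 | 45.00 | 40.00 | 324000.00 | 288000.00
semicircular top | 3180.86 | 45.00 | 99.10 | 143138.82 | 315219.00
triangular fin | 450.00 | 100.00 | 10.00 | 45000.00 | 4500.00
hole | -1809.56 | 51.00 | 33.00 | -92287.43 | -59715.39
Σ | 9021.31 |  |  | 419851.39 | 548003.61
x_c = 419851.39 / 9021.31 = 46.54 mm
y_c = 548003.61 / 9021.31 = 60.75 mm

x_c = 46.54 mm, y_c = 60.75 mm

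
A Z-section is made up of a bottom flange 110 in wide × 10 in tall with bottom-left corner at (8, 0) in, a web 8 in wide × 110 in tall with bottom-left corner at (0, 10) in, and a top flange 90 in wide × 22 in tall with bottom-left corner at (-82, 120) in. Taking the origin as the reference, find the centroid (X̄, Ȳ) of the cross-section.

bottom flange: A = 110 × 10 = 1100.00, centroid at (63.00, 5.00).
web: A = 8 × 110 = 880.00, centroid at (4.00, 65.00).
top flange: A = 90 × 22 = 1980.00, centroid at (-37.00, 131.00).
ΣA = 3960.00 in²
ΣAX̄ = (1100.00)(63.00) + (880.00)(4.00) + (1980.00)(-37.00) = -440.00 in³
ΣAȲ = (1100.00)(5.00) + (880.00)(65.00) + (1980.00)(131.00) = 322080.00 in³
X̄ = -440.00 / 3960.00 = -0.11 in
Ȳ = 322080.00 / 3960.00 = 81.33 in

X̄ = -0.11 in, Ȳ = 81.33 in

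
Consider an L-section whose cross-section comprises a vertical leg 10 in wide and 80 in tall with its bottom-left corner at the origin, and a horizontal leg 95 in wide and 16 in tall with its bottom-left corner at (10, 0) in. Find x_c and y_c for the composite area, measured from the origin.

x_c = 39.40 in, y_c = 19.03 in

vertical leg: A = 10 × 80 = 800.00, centroid at (5.00, 40.00).
horizontal leg: A = 95 × 16 = 1520.00, centroid at (57.50, 8.00).
ΣA = 2320.00 in², ΣAx_c = 91400.00 in³, ΣAy_c = 44160.00 in³.
x_c = 91400.00/2320.00 = 39.40 in; y_c = 44160.00/2320.00 = 19.03 in.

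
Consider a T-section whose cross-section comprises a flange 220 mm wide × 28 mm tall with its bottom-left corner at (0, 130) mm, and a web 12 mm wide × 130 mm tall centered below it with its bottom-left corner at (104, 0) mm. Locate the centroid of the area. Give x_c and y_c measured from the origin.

x_c = 110.00 mm, y_c = 128.04 mm

Part | A | x̄ᵢ | ȳᵢ | A·x̄ᵢ | A·ȳᵢ
web | 1560.00 | 110.00 | 65.00 | 171600.00 | 101400.00
flange | 6160.00 | 110.00 | 144.00 | 677600.00 | 887040.00
Σ | 7720.00 |  |  | 849200.00 | 988440.00
x_c = 849200.00 / 7720.00 = 110.00 mm
y_c = 988440.00 / 7720.00 = 128.04 mm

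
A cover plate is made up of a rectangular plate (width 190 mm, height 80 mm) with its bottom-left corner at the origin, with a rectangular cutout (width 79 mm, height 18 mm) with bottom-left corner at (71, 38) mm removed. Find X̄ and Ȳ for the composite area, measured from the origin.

X̄ = 93.40 mm, Ȳ = 39.28 mm

Part | A | x̄ᵢ | ȳᵢ | A·x̄ᵢ | A·ȳᵢ
plate | 15200.00 | 95.00 | 40.00 | 1444000.00 | 608000.00
hole | -1422.00 | 110.50 | 47.00 | -157131.00 | -66834.00
Σ | 13778.00 |  |  | 1286869.00 | 541166.00
X̄ = 1286869.00 / 13778.00 = 93.40 mm
Ȳ = 541166.00 / 13778.00 = 39.28 mm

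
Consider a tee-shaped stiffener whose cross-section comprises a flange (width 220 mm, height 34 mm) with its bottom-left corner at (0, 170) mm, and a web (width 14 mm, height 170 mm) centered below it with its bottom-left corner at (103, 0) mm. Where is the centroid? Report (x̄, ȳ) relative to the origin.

x̄ = 110.00 mm, ȳ = 162.38 mm

web: A = 14 × 170 = 2380.00, centroid at (110.00, 85.00).
flange: A = 220 × 34 = 7480.00, centroid at (110.00, 187.00).
ΣA = 9860.00 mm², ΣAx̄ = 1084600.00 mm³, ΣAȳ = 1601060.00 mm³.
x̄ = 1084600.00/9860.00 = 110.00 mm; ȳ = 1601060.00/9860.00 = 162.38 mm.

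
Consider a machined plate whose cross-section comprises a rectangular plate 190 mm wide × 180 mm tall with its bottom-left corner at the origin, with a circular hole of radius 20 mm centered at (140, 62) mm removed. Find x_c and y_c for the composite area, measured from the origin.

plate: A = 190 × 180 = 34200.00, centroid at (95.00, 90.00).
hole: A = −π·20² = -1256.64, centroid at (140.00, 62.00).
ΣA = 32943.36 mm², ΣAx_c = 3073070.81 mm³, ΣAy_c = 3000088.50 mm³.
x_c = 3073070.81/32943.36 = 93.28 mm; y_c = 3000088.50/32943.36 = 91.07 mm.

x_c = 93.28 mm, y_c = 91.07 mm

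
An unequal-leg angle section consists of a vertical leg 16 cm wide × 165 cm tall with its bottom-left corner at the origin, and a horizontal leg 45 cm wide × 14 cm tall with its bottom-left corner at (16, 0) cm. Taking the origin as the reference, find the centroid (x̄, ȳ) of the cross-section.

Part | A | x̄ᵢ | ȳᵢ | A·x̄ᵢ | A·ȳᵢ
vertical leg | 2640.00 | 8.00 | 82.50 | 21120.00 | 217800.00
horizontal leg | 630.00 | 38.50 | 7.00 | 24255.00 | 4410.00
Σ | 3270.00 |  |  | 45375.00 | 222210.00
x̄ = 45375.00 / 3270.00 = 13.88 cm
ȳ = 222210.00 / 3270.00 = 67.95 cm

x̄ = 13.88 cm, ȳ = 67.95 cm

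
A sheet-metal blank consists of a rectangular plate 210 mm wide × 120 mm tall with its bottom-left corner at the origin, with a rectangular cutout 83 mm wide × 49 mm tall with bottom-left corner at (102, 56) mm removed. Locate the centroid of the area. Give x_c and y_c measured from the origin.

plate: A = 210 × 120 = 25200.00, centroid at (105.00, 60.00).
hole: A = −(83 × 49) = -4067.00, centroid at (143.50, 80.50).
ΣA = 21133.00 mm², ΣAx_c = 2062385.50 mm³, ΣAy_c = 1184606.50 mm³.
x_c = 2062385.50/21133.00 = 97.59 mm; y_c = 1184606.50/21133.00 = 56.05 mm.

x_c = 97.59 mm, y_c = 56.05 mm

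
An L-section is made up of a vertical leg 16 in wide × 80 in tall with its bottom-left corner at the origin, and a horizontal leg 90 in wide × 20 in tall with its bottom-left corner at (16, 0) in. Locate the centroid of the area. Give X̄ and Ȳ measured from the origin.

X̄ = 38.97 in, Ȳ = 22.47 in

vertical leg: A = 16 × 80 = 1280.00, centroid at (8.00, 40.00).
horizontal leg: A = 90 × 20 = 1800.00, centroid at (61.00, 10.00).
ΣA = 3080.00 in²
ΣAX̄ = (1280.00)(8.00) + (1800.00)(61.00) = 120040.00 in³
ΣAȲ = (1280.00)(40.00) + (1800.00)(10.00) = 69200.00 in³
X̄ = 120040.00 / 3080.00 = 38.97 in
Ȳ = 69200.00 / 3080.00 = 22.47 in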